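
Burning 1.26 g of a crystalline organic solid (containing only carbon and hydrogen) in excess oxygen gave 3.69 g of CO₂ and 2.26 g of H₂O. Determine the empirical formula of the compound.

mol C = 3.69 g CO₂ ÷ 44.009 g/mol = 0.08385 mol
mol H = 2 × 2.26 g H₂O ÷ 18.015 g/mol = 0.2509 mol
Divide by the smallest (0.08385 mol): C 1.000, H 2.992

CH3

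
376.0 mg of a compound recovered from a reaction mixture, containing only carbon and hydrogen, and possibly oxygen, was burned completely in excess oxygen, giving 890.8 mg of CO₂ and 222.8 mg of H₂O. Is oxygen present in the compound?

mol C = 0.8908 g CO₂ ÷ 44.009 g/mol = 0.020241 mol
mol H = 2 × 0.2228 g H₂O ÷ 18.015 g/mol = 0.024735 mol
C and H account for only 0.26805 g of the 0.3760 g sample; the remaining 0.10795 g must be oxygen.

yes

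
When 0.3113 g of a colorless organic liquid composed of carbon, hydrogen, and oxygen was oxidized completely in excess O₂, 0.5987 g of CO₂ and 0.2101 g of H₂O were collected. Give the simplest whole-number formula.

mol C = 0.5987 g CO₂ ÷ 44.009 g/mol = 0.013604 mol
mol H = 2 × 0.2101 g H₂O ÷ 18.015 g/mol = 0.023325 mol
mass O = 0.3113 − (0.16340 + 0.023512) = 0.12439 g → mol O = 0.12439 ÷ 15.999 = 0.0077749 mol
Divide by the smallest (0.0077749 mol): C 1.750, H 3.000, O 1.000
Multiplying each by 4 gives whole numbers: C 7.00, H 12.00, O 4.00

C7H12O4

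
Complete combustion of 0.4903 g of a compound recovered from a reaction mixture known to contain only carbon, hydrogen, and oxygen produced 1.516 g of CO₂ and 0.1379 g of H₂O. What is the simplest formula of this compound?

mol C = 1.516 g CO₂ ÷ 44.009 g/mol = 0.034447 mol
mol H = 2 × 0.1379 g H₂O ÷ 18.015 g/mol = 0.015309 mol
mass O = 0.4903 − (0.41375 + 0.015432) = 0.061119 g → mol O = 0.061119 ÷ 15.999 = 0.0038202 mol
Divide by the smallest (0.0038202 mol): C 9.017, H 4.008, O 1.000

C9H4O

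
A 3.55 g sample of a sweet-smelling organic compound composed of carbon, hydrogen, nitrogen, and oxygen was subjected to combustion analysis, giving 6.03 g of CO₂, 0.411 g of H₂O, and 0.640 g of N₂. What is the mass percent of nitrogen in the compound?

18.0%

mol C = 6.03 g CO₂ ÷ 44.009 g/mol = 0.1370 mol
mol H = 2 × 0.411 g H₂O ÷ 18.015 g/mol = 0.04563 mol
mol N = 2 × 0.640 g N₂ ÷ 28.014 g/mol = 0.04569 mol
mass O = 3.55 − (1.646 + 0.04599 + 0.6400) = 1.218 g → mol O = 1.218 ÷ 15.999 = 0.07615 mol
mass % N = 0.6400 g ÷ 3.55 g × 100%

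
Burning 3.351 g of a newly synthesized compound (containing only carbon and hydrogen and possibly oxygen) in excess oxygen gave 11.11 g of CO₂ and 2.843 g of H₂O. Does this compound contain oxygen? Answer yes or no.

no

mol C = 11.11 g CO₂ ÷ 44.009 g/mol = 0.25245 mol
mol H = 2 × 2.843 g H₂O ÷ 18.015 g/mol = 0.31563 mol
C and H together account for 3.3503 g — essentially the entire 3.351 g sample — so the compound contains no oxygen.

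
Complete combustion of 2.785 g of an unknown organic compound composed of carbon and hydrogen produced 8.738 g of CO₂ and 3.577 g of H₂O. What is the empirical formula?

mol C = 8.738 g CO₂ ÷ 44.009 g/mol = 0.19855 mol
mol H = 2 × 3.577 g H₂O ÷ 18.015 g/mol = 0.39711 mol
Divide by the smallest (0.19855 mol): C 1.000, H 2.000

CH2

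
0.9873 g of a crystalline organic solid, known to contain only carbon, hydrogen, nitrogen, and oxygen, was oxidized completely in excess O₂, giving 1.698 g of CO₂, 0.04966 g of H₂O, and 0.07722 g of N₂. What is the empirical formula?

C7HNO5

mol C = 1.698 g CO₂ ÷ 44.009 g/mol = 0.038583 mol
mol H = 2 × 0.04966 g H₂O ÷ 18.015 g/mol = 0.0055132 mol
mol N = 2 × 0.07722 g N₂ ÷ 28.014 g/mol = 0.0055130 mol
mass O = 0.9873 − (0.46342 + 0.0055573 + 0.077220) = 0.44110 g → mol O = 0.44110 ÷ 15.999 = 0.027571 mol
Divide by the smallest (0.0055130 mol): C 6.999, H 1.000, N 1.000, O 5.001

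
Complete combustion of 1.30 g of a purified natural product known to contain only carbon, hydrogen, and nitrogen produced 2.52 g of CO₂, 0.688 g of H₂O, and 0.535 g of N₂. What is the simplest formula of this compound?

mol C = 2.52 g CO₂ ÷ 44.009 g/mol = 0.05726 mol
mol H = 2 × 0.688 g H₂O ÷ 18.015 g/mol = 0.07638 mol
mol N = 2 × 0.535 g N₂ ÷ 28.014 g/mol = 0.03820 mol
Divide by the smallest (0.03820 mol): C 1.499, H 2.000, N 1.000
Multiplying each by 2 gives whole numbers: C 3.00, H 4.00, N 2.00

C3H4N2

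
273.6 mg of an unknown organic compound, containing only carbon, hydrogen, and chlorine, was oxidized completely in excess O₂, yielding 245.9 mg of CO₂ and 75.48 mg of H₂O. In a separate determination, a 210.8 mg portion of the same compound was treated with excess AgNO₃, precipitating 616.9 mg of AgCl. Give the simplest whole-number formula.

C2H3Cl2

mol C = 0.2459 g CO₂ ÷ 44.009 g/mol = 0.0055875 mol
mol H = 2 × 0.07548 g H₂O ÷ 18.015 g/mol = 0.0083797 mol
From the AgCl data: mol Cl per gram of compound = (0.6169 ÷ 143.318) ÷ 0.2108 = 0.020419 mol/g, so in the 0.2736 g combustion sample mol Cl = 0.0055868 mol
Divide by the smallest (0.0055868 mol): C 1.000, H 1.500, Cl 1.000
Multiplying each by 2 gives whole numbers: C 2.00, H 3.00, Cl 2.00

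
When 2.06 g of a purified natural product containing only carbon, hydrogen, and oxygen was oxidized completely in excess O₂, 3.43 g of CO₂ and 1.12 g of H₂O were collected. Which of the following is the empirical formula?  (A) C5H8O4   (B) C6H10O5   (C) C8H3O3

mol C = 3.43 g CO₂ ÷ 44.009 g/mol = 0.07794 mol
mol H = 2 × 1.12 g H₂O ÷ 18.015 g/mol = 0.1243 mol
mass O = 2.06 − (0.9361 + 0.1253) = 0.9985 g → mol O = 0.9985 ÷ 15.999 = 0.06241 mol
Divide by the smallest (0.06241 mol): C 1.249, H 1.992, O 1.000
Multiplying each by 4 gives whole numbers: C 5.00, H 7.97, O 4.00

(A) C5H8O4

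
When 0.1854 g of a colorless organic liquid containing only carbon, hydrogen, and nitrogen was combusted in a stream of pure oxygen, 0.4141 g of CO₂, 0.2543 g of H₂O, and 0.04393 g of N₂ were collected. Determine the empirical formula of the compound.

C3H9N

mol C = 0.4141 g CO₂ ÷ 44.009 g/mol = 0.0094094 mol
mol H = 2 × 0.2543 g H₂O ÷ 18.015 g/mol = 0.028232 mol
mol N = 2 × 0.04393 g N₂ ÷ 28.014 g/mol = 0.0031363 mol
Divide by the smallest (0.0031363 mol): C 3.000, H 9.002, N 1.000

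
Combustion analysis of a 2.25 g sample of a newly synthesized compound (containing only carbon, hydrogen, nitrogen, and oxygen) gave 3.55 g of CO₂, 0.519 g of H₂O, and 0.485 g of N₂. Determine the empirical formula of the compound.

mol C = 3.55 g CO₂ ÷ 44.009 g/mol = 0.08067 mol
mol H = 2 × 0.519 g H₂O ÷ 18.015 g/mol = 0.05762 mol
mol N = 2 × 0.485 g N₂ ÷ 28.014 g/mol = 0.03463 mol
mass O = 2.25 − (0.9689 + 0.05808 + 0.4850) = 0.7380 g → mol O = 0.7380 ÷ 15.999 = 0.04613 mol
Divide by the smallest (0.03463 mol): C 2.330, H 1.664, N 1.000, O 1.332
Multiplying each by 3 gives whole numbers: C 6.99, H 4.99, N 3.00, O 4.00

C7H5N3O4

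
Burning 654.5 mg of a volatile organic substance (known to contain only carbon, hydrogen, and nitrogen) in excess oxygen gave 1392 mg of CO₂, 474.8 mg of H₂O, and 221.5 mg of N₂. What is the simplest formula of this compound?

mol C = 1.392 g CO₂ ÷ 44.009 g/mol = 0.031630 mol
mol H = 2 × 0.4748 g H₂O ÷ 18.015 g/mol = 0.052712 mol
mol N = 2 × 0.2215 g N₂ ÷ 28.014 g/mol = 0.015814 mol
Divide by the smallest (0.015814 mol): C 2.000, H 3.333, N 1.000
Multiplying each by 3 gives whole numbers: C 6.00, H 10.00, N 3.00

C6H10N3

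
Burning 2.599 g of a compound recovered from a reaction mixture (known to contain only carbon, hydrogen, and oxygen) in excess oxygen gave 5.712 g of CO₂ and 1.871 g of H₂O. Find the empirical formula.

mol C = 5.712 g CO₂ ÷ 44.009 g/mol = 0.12979 mol
mol H = 2 × 1.871 g H₂O ÷ 18.015 g/mol = 0.20772 mol
mass O = 2.599 − (1.5589 + 0.20938) = 0.83070 g → mol O = 0.83070 ÷ 15.999 = 0.051922 mol
Divide by the smallest (0.051922 mol): C 2.500, H 4.001, O 1.000
Multiplying each by 2 gives whole numbers: C 5.00, H 8.00, O 2.00

C5H8O2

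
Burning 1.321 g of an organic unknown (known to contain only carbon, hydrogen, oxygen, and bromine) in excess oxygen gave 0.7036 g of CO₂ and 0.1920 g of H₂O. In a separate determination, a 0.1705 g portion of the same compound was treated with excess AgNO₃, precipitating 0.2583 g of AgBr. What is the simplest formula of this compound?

C3H4Br2O3

mol C = 0.7036 g CO₂ ÷ 44.009 g/mol = 0.015988 mol
mol H = 2 × 0.1920 g H₂O ÷ 18.015 g/mol = 0.021316 mol
From the AgBr data: mol Br per gram of compound = (0.2583 ÷ 187.772) ÷ 0.1705 = 0.0080681 mol/g, so in the 1.321 g combustion sample mol Br = 0.010658 mol
mass O = 1.321 − (0.19203 + 0.021486 + 0.85161) = 0.25588 g → mol O = 0.25588 ÷ 15.999 = 0.015993 mol
Divide by the smallest (0.010658 mol): C 1.500, H 2.000, Br 1.000, O 1.501
Multiplying each by 2 gives whole numbers: C 3.00, H 4.00, Br 2.00, O 3.00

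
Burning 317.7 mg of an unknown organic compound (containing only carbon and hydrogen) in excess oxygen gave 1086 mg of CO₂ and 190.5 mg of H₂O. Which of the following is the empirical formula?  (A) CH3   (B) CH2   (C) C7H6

mol C = 1.086 g CO₂ ÷ 44.009 g/mol = 0.024677 mol
mol H = 2 × 0.1905 g H₂O ÷ 18.015 g/mol = 0.021149 mol
Divide by the smallest (0.021149 mol): C 1.167, H 1.000
Multiplying each by 6 gives whole numbers: C 7.00, H 6.00

(C) C7H6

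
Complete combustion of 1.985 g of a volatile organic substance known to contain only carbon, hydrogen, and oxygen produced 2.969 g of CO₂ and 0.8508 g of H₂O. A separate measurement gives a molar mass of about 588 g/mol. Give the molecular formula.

mol C = 2.969 g CO₂ ÷ 44.009 g/mol = 0.067463 mol
mol H = 2 × 0.8508 g H₂O ÷ 18.015 g/mol = 0.094455 mol
mass O = 1.985 − (0.81030 + 0.095210) = 1.0795 g → mol O = 1.0795 ÷ 15.999 = 0.067472 mol
Divide by the smallest (0.067463 mol): C 1.000, H 1.400, O 1.000
Multiplying each by 5 gives whole numbers: C 5.00, H 7.00, O 5.00
Empirical formula: C5H7O5
Empirical-formula mass = 147.11 g/mol; 588 ÷ 147.11 ≈ 4, so the molecular formula is C20H28O20.

C20H28O20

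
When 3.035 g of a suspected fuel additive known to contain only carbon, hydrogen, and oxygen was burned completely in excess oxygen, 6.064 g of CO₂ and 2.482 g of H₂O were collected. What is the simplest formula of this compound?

mol C = 6.064 g CO₂ ÷ 44.009 g/mol = 0.13779 mol
mol H = 2 × 2.482 g H₂O ÷ 18.015 g/mol = 0.27555 mol
mass O = 3.035 − (1.6550 + 0.27775) = 1.1023 g → mol O = 1.1023 ÷ 15.999 = 0.068895 mol
Divide by the smallest (0.068895 mol): C 2.000, H 4.000, O 1.000

C2H4O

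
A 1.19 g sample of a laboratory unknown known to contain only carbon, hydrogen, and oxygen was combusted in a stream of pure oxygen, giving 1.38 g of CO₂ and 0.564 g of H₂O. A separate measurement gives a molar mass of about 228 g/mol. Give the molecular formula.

C6H12O9

mol C = 1.38 g CO₂ ÷ 44.009 g/mol = 0.03136 mol
mol H = 2 × 0.564 g H₂O ÷ 18.015 g/mol = 0.06261 mol
mass O = 1.19 − (0.3766 + 0.06312) = 0.7503 g → mol O = 0.7503 ÷ 15.999 = 0.04689 mol
Divide by the smallest (0.03136 mol): C 1.000, H 1.997, O 1.495
Multiplying each by 2 gives whole numbers: C 2.00, H 3.99, O 2.99
Empirical formula: C2H4O3
Empirical-formula mass = 76.05 g/mol; 228 ÷ 76.05 ≈ 3, so the molecular formula is C6H12O9.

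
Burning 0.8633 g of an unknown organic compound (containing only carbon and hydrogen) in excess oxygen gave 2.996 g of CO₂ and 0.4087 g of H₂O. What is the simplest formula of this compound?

mol C = 2.996 g CO₂ ÷ 44.009 g/mol = 0.068077 mol
mol H = 2 × 0.4087 g H₂O ÷ 18.015 g/mol = 0.045373 mol
Divide by the smallest (0.045373 mol): C 1.500, H 1.000
Multiplying each by 2 gives whole numbers: C 3.00, H 2.00

C3H2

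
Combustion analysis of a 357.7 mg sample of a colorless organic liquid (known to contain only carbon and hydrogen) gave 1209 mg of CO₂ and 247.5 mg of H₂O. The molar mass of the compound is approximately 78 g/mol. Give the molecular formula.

mol C = 1.209 g CO₂ ÷ 44.009 g/mol = 0.027472 mol
mol H = 2 × 0.2475 g H₂O ÷ 18.015 g/mol = 0.027477 mol
Divide by the smallest (0.027472 mol): C 1.000, H 1.000
Empirical formula: CH
Empirical-formula mass = 13.02 g/mol; 78 ÷ 13.02 ≈ 6, so the molecular formula is C6H6.

C6H6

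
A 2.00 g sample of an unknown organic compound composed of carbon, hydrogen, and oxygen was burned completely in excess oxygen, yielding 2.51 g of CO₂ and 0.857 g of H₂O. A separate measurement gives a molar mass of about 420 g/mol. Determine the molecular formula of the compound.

C12H20O16

mol C = 2.51 g CO₂ ÷ 44.009 g/mol = 0.05703 mol
mol H = 2 × 0.857 g H₂O ÷ 18.015 g/mol = 0.09514 mol
mass O = 2.00 − (0.6850 + 0.09590) = 1.219 g → mol O = 1.219 ÷ 15.999 = 0.07620 mol
Divide by the smallest (0.05703 mol): C 1.000, H 1.668, O 1.336
Multiplying each by 3 gives whole numbers: C 3.00, H 5.00, O 4.01
Empirical formula: C3H5O4
Empirical-formula mass = 105.07 g/mol; 420 ÷ 105.07 ≈ 4, so the molecular formula is C12H20O16.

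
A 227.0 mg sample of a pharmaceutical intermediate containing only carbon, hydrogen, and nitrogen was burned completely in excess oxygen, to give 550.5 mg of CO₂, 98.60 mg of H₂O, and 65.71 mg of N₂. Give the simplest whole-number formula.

mol C = 0.5505 g CO₂ ÷ 44.009 g/mol = 0.012509 mol
mol H = 2 × 0.09860 g H₂O ÷ 18.015 g/mol = 0.010946 mol
mol N = 2 × 0.06571 g N₂ ÷ 28.014 g/mol = 0.0046912 mol
Divide by the smallest (0.0046912 mol): C 2.666, H 2.333, N 1.000
Multiplying each by 3 gives whole numbers: C 8.00, H 7.00, N 3.00

C8H7N3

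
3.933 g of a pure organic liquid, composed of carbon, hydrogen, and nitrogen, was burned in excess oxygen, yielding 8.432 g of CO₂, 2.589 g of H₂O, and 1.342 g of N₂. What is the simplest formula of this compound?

C2H3N

mol C = 8.432 g CO₂ ÷ 44.009 g/mol = 0.19160 mol
mol H = 2 × 2.589 g H₂O ÷ 18.015 g/mol = 0.28743 mol
mol N = 2 × 1.342 g N₂ ÷ 28.014 g/mol = 0.095809 mol
Divide by the smallest (0.095809 mol): C 2.000, H 3.000, N 1.000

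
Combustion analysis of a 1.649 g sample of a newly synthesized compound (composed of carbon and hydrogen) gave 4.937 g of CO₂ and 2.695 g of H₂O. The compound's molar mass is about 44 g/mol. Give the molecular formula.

mol C = 4.937 g CO₂ ÷ 44.009 g/mol = 0.11218 mol
mol H = 2 × 2.695 g H₂O ÷ 18.015 g/mol = 0.29920 mol
Divide by the smallest (0.11218 mol): C 1.000, H 2.667
Multiplying each by 3 gives whole numbers: C 3.00, H 8.00
Empirical formula: C3H8
Empirical-formula mass = 44.10 g/mol; 44 ÷ 44.10 ≈ 1, so the molecular formula is C3H8.

C3H8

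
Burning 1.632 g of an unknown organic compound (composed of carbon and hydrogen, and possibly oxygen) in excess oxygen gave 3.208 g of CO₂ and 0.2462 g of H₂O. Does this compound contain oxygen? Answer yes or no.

yes

mol C = 3.208 g CO₂ ÷ 44.009 g/mol = 0.072894 mol
mol H = 2 × 0.2462 g H₂O ÷ 18.015 g/mol = 0.027333 mol
C and H account for only 0.90308 g of the 1.632 g sample; the remaining 0.72892 g must be oxygen.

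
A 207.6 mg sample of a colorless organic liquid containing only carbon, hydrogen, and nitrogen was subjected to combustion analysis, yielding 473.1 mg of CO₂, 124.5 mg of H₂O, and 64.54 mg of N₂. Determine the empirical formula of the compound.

C7H9N3

mol C = 0.4731 g CO₂ ÷ 44.009 g/mol = 0.010750 mol
mol H = 2 × 0.1245 g H₂O ÷ 18.015 g/mol = 0.013822 mol
mol N = 2 × 0.06454 g N₂ ÷ 28.014 g/mol = 0.0046077 mol
Divide by the smallest (0.0046077 mol): C 2.333, H 3.000, N 1.000
Multiplying each by 3 gives whole numbers: C 7.00, H 9.00, N 3.00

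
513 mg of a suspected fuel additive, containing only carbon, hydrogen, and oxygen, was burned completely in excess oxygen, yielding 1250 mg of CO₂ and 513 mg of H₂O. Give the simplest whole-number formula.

C4H8O

mol C = 1.25 g CO₂ ÷ 44.009 g/mol = 0.02840 mol
mol H = 2 × 0.513 g H₂O ÷ 18.015 g/mol = 0.05695 mol
mass O = 0.513 − (0.3412 + 0.05741) = 0.1144 g → mol O = 0.1144 ÷ 15.999 = 0.007153 mol
Divide by the smallest (0.007153 mol): C 3.971, H 7.962, O 1.000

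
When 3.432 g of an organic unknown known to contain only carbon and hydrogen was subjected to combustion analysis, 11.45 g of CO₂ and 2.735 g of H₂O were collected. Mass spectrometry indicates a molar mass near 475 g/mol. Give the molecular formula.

mol C = 11.45 g CO₂ ÷ 44.009 g/mol = 0.26017 mol
mol H = 2 × 2.735 g H₂O ÷ 18.015 g/mol = 0.30364 mol
Divide by the smallest (0.26017 mol): C 1.000, H 1.167
Multiplying each by 6 gives whole numbers: C 6.00, H 7.00
Empirical formula: C6H7
Empirical-formula mass = 79.12 g/mol; 475 ÷ 79.12 ≈ 6, so the molecular formula is C36H42.

C36H42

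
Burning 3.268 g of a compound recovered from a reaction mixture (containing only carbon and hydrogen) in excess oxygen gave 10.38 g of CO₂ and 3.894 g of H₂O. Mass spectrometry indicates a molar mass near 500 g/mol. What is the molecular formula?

C36H66

mol C = 10.38 g CO₂ ÷ 44.009 g/mol = 0.23586 mol
mol H = 2 × 3.894 g H₂O ÷ 18.015 g/mol = 0.43231 mol
Divide by the smallest (0.23586 mol): C 1.000, H 1.833
Multiplying each by 6 gives whole numbers: C 6.00, H 11.00
Empirical formula: C6H11
Empirical-formula mass = 83.15 g/mol; 500 ÷ 83.15 ≈ 6, so the molecular formula is C36H66.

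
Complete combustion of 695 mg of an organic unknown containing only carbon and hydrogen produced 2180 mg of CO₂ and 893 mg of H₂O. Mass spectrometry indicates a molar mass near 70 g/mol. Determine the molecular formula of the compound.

C5H10

mol C = 2.18 g CO₂ ÷ 44.009 g/mol = 0.04954 mol
mol H = 2 × 0.893 g H₂O ÷ 18.015 g/mol = 0.09914 mol
Divide by the smallest (0.04954 mol): C 1.000, H 2.001
Empirical formula: CH2
Empirical-formula mass = 14.03 g/mol; 70 ÷ 14.03 ≈ 5, so the molecular formula is C5H10.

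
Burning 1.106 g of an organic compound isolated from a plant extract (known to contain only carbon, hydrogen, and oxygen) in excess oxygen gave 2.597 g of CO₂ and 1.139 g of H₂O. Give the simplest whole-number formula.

mol C = 2.597 g CO₂ ÷ 44.009 g/mol = 0.059011 mol
mol H = 2 × 1.139 g H₂O ÷ 18.015 g/mol = 0.12645 mol
mass O = 1.106 − (0.70878 + 0.12746) = 0.26976 g → mol O = 0.26976 ÷ 15.999 = 0.016861 mol
Divide by the smallest (0.016861 mol): C 3.500, H 7.500, O 1.000
Multiplying each by 2 gives whole numbers: C 7.00, H 15.00, O 2.00

C7H15O2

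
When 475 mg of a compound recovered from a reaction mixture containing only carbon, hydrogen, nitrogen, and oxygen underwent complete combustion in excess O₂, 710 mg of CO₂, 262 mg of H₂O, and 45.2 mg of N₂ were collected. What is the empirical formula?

mol C = 0.710 g CO₂ ÷ 44.009 g/mol = 0.01613 mol
mol H = 2 × 0.262 g H₂O ÷ 18.015 g/mol = 0.02909 mol
mol N = 2 × 0.0452 g N₂ ÷ 28.014 g/mol = 0.003227 mol
mass O = 0.475 − (0.1938 + 0.02932 + 0.04520) = 0.2067 g → mol O = 0.2067 ÷ 15.999 = 0.01292 mol
Divide by the smallest (0.003227 mol): C 4.999, H 9.014, N 1.000, O 4.004

C5H9NO4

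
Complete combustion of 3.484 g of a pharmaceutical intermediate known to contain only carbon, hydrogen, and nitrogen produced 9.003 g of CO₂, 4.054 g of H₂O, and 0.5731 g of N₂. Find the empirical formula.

mol C = 9.003 g CO₂ ÷ 44.009 g/mol = 0.20457 mol
mol H = 2 × 4.054 g H₂O ÷ 18.015 g/mol = 0.45007 mol
mol N = 2 × 0.5731 g N₂ ÷ 28.014 g/mol = 0.040915 mol
Divide by the smallest (0.040915 mol): C 5.000, H 11.000, N 1.000

C5H11N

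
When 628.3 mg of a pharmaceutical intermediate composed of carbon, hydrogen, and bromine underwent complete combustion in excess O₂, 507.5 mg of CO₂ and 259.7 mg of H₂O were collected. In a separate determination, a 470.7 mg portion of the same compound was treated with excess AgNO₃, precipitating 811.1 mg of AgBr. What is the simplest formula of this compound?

mol C = 0.5075 g CO₂ ÷ 44.009 g/mol = 0.011532 mol
mol H = 2 × 0.2597 g H₂O ÷ 18.015 g/mol = 0.028832 mol
From the AgBr data: mol Br per gram of compound = (0.8111 ÷ 187.772) ÷ 0.4707 = 0.0091770 mol/g, so in the 0.6283 g combustion sample mol Br = 0.0057659 mol
Divide by the smallest (0.0057659 mol): C 2.000, H 5.000, Br 1.000

C2H5Br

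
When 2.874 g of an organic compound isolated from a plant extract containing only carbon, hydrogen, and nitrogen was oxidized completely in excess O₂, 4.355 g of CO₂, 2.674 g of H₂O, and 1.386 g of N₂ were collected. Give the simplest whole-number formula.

mol C = 4.355 g CO₂ ÷ 44.009 g/mol = 0.098957 mol
mol H = 2 × 2.674 g H₂O ÷ 18.015 g/mol = 0.29686 mol
mol N = 2 × 1.386 g N₂ ÷ 28.014 g/mol = 0.098951 mol
Divide by the smallest (0.098951 mol): C 1.000, H 3.000, N 1.000

CH3N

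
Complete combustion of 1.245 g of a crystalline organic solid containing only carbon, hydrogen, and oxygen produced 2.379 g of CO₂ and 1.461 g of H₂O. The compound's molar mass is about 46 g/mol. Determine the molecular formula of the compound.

mol C = 2.379 g CO₂ ÷ 44.009 g/mol = 0.054057 mol
mol H = 2 × 1.461 g H₂O ÷ 18.015 g/mol = 0.16220 mol
mass O = 1.245 − (0.64928 + 0.16350) = 0.43222 g → mol O = 0.43222 ÷ 15.999 = 0.027016 mol
Divide by the smallest (0.027016 mol): C 2.001, H 6.004, O 1.000
Empirical formula: C2H6O
Empirical-formula mass = 46.07 g/mol; 46 ÷ 46.07 ≈ 1, so the molecular formula is C2H6O.

C2H6O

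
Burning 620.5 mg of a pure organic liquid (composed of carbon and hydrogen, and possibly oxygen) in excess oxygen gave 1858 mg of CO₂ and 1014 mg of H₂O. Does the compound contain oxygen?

no

mol C = 1.858 g CO₂ ÷ 44.009 g/mol = 0.042219 mol
mol H = 2 × 1.014 g H₂O ÷ 18.015 g/mol = 0.11257 mol
C and H together account for 0.62056 g — essentially the entire 0.6205 g sample — so the compound contains no oxygen.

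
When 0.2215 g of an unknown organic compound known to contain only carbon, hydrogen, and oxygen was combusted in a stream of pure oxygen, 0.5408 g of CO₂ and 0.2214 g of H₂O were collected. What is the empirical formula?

C4H8O

mol C = 0.5408 g CO₂ ÷ 44.009 g/mol = 0.012288 mol
mol H = 2 × 0.2214 g H₂O ÷ 18.015 g/mol = 0.024580 mol
mass O = 0.2215 − (0.14760 + 0.024776) = 0.049128 g → mol O = 0.049128 ÷ 15.999 = 0.0030707 mol
Divide by the smallest (0.0030707 mol): C 4.002, H 8.005, O 1.000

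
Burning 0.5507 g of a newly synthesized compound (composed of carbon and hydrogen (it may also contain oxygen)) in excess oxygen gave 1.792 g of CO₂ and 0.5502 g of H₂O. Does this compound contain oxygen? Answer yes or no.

mol C = 1.792 g CO₂ ÷ 44.009 g/mol = 0.040719 mol
mol H = 2 × 0.5502 g H₂O ÷ 18.015 g/mol = 0.061082 mol
C and H together account for 0.55065 g — essentially the entire 0.5507 g sample — so the compound contains no oxygen.

no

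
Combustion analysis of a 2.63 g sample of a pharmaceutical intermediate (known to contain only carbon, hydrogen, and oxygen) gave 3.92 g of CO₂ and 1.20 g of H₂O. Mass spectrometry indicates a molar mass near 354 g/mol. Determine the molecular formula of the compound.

mol C = 3.92 g CO₂ ÷ 44.009 g/mol = 0.08907 mol
mol H = 2 × 1.20 g H₂O ÷ 18.015 g/mol = 0.1332 mol
mass O = 2.63 − (1.070 + 0.1343) = 1.426 g → mol O = 1.426 ÷ 15.999 = 0.08912 mol
Divide by the smallest (0.08907 mol): C 1.000, H 1.496, O 1.001
Multiplying each by 2 gives whole numbers: C 2.00, H 2.99, O 2.00
Empirical formula: C2H3O2
Empirical-formula mass = 59.04 g/mol; 354 ÷ 59.04 ≈ 6, so the molecular formula is C12H18O12.

C12H18O12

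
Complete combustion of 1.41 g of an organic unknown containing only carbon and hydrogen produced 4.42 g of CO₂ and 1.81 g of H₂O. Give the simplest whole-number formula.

mol C = 4.42 g CO₂ ÷ 44.009 g/mol = 0.1004 mol
mol H = 2 × 1.81 g H₂O ÷ 18.015 g/mol = 0.2009 mol
Divide by the smallest (0.1004 mol): C 1.000, H 2.001

CH2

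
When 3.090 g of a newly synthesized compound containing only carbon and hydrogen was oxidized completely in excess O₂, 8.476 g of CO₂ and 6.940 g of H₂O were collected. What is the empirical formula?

mol C = 8.476 g CO₂ ÷ 44.009 g/mol = 0.19260 mol
mol H = 2 × 6.940 g H₂O ÷ 18.015 g/mol = 0.77047 mol
Divide by the smallest (0.19260 mol): C 1.000, H 4.000

CH4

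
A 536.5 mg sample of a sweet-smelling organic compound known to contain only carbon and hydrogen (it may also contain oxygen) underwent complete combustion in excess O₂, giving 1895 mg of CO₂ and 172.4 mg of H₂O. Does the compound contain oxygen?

mol C = 1.895 g CO₂ ÷ 44.009 g/mol = 0.043059 mol
mol H = 2 × 0.1724 g H₂O ÷ 18.015 g/mol = 0.019140 mol
C and H together account for 0.53648 g — essentially the entire 0.5365 g sample — so the compound contains no oxygen.

no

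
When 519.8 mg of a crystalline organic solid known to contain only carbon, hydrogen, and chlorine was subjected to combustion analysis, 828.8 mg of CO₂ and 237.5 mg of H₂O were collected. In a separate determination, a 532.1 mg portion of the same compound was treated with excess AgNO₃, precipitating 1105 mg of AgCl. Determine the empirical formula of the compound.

mol C = 0.8288 g CO₂ ÷ 44.009 g/mol = 0.018833 mol
mol H = 2 × 0.2375 g H₂O ÷ 18.015 g/mol = 0.026367 mol
From the AgCl data: mol Cl per gram of compound = (1.105 ÷ 143.318) ÷ 0.5321 = 0.014490 mol/g, so in the 0.5198 g combustion sample mol Cl = 0.0075319 mol
Divide by the smallest (0.0075319 mol): C 2.500, H 3.501, Cl 1.000
Multiplying each by 2 gives whole numbers: C 5.00, H 7.00, Cl 2.00

C5H7Cl2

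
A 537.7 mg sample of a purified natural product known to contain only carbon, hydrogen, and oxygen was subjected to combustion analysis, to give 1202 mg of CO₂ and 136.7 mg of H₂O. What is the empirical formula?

mol C = 1.202 g CO₂ ÷ 44.009 g/mol = 0.027313 mol
mol H = 2 × 0.1367 g H₂O ÷ 18.015 g/mol = 0.015176 mol
mass O = 0.5377 − (0.32805 + 0.015298) = 0.19435 g → mol O = 0.19435 ÷ 15.999 = 0.012148 mol
Divide by the smallest (0.012148 mol): C 2.248, H 1.249, O 1.000
Multiplying each by 4 gives whole numbers: C 8.99, H 5.00, O 4.00

C9H5O4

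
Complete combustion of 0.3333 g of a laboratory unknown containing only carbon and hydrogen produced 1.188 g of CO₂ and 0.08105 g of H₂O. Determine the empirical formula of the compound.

C3H

mol C = 1.188 g CO₂ ÷ 44.009 g/mol = 0.026994 mol
mol H = 2 × 0.08105 g H₂O ÷ 18.015 g/mol = 0.0089981 mol
Divide by the smallest (0.0089981 mol): C 3.000, H 1.000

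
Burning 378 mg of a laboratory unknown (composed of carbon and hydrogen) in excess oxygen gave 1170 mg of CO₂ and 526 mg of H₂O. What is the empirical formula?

C5H11

mol C = 1.17 g CO₂ ÷ 44.009 g/mol = 0.02659 mol
mol H = 2 × 0.526 g H₂O ÷ 18.015 g/mol = 0.05840 mol
Divide by the smallest (0.02659 mol): C 1.000, H 2.197
Multiplying each by 5 gives whole numbers: C 5.00, H 10.98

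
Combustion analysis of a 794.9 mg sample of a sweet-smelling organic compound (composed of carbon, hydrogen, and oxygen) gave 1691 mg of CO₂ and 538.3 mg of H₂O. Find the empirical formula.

C9H14O4

mol C = 1.691 g CO₂ ÷ 44.009 g/mol = 0.038424 mol
mol H = 2 × 0.5383 g H₂O ÷ 18.015 g/mol = 0.059761 mol
mass O = 0.7949 − (0.46151 + 0.060239) = 0.27315 g → mol O = 0.27315 ÷ 15.999 = 0.017073 mol
Divide by the smallest (0.017073 mol): C 2.251, H 3.500, O 1.000
Multiplying each by 4 gives whole numbers: C 9.00, H 14.00, O 4.00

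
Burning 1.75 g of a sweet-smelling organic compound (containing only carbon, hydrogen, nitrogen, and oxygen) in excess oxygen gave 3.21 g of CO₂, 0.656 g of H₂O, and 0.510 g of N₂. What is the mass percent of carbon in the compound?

mol C = 3.21 g CO₂ ÷ 44.009 g/mol = 0.07294 mol
mol H = 2 × 0.656 g H₂O ÷ 18.015 g/mol = 0.07283 mol
mol N = 2 × 0.510 g N₂ ÷ 28.014 g/mol = 0.03641 mol
mass O = 1.75 − (0.8761 + 0.07341 + 0.5100) = 0.2905 g → mol O = 0.2905 ÷ 15.999 = 0.01816 mol
mass % C = 0.8761 g ÷ 1.75 g × 100%

50.1%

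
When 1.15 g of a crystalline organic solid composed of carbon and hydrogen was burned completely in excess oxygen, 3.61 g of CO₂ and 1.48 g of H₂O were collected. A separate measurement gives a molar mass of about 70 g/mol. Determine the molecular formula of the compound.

C5H10

mol C = 3.61 g CO₂ ÷ 44.009 g/mol = 0.08203 mol
mol H = 2 × 1.48 g H₂O ÷ 18.015 g/mol = 0.1643 mol
Divide by the smallest (0.08203 mol): C 1.000, H 2.003
Empirical formula: CH2
Empirical-formula mass = 14.03 g/mol; 70 ÷ 14.03 ≈ 5, so the molecular formula is C5H10.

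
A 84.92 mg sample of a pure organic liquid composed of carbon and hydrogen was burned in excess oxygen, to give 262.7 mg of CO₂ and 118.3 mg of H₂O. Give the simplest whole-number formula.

C5H11

mol C = 0.2627 g CO₂ ÷ 44.009 g/mol = 0.0059692 mol
mol H = 2 × 0.1183 g H₂O ÷ 18.015 g/mol = 0.013133 mol
Divide by the smallest (0.0059692 mol): C 1.000, H 2.200
Multiplying each by 5 gives whole numbers: C 5.00, H 11.00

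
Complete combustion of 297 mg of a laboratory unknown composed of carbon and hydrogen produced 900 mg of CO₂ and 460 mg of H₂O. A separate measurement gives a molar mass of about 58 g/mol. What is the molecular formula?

C4H10

mol C = 0.900 g CO₂ ÷ 44.009 g/mol = 0.02045 mol
mol H = 2 × 0.460 g H₂O ÷ 18.015 g/mol = 0.05107 mol
Divide by the smallest (0.02045 mol): C 1.000, H 2.497
Multiplying each by 2 gives whole numbers: C 2.00, H 4.99
Empirical formula: C2H5
Empirical-formula mass = 29.06 g/mol; 58 ÷ 29.06 ≈ 2, so the molecular formula is C4H10.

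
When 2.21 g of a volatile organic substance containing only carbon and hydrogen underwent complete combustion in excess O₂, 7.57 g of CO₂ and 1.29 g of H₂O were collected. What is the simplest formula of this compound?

mol C = 7.57 g CO₂ ÷ 44.009 g/mol = 0.1720 mol
mol H = 2 × 1.29 g H₂O ÷ 18.015 g/mol = 0.1432 mol
Divide by the smallest (0.1432 mol): C 1.201, H 1.000
Multiplying each by 5 gives whole numbers: C 6.01, H 5.00

C6H5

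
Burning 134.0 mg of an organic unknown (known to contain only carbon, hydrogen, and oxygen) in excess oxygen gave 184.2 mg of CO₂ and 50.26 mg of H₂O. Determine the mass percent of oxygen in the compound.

mol C = 0.1842 g CO₂ ÷ 44.009 g/mol = 0.0041855 mol
mol H = 2 × 0.05026 g H₂O ÷ 18.015 g/mol = 0.0055798 mol
mass O = 0.1340 − (0.050272 + 0.0056244) = 0.078103 g → mol O = 0.078103 ÷ 15.999 = 0.0048818 mol
mass % O = 0.078103 g ÷ 0.1340 g × 100%

58.29%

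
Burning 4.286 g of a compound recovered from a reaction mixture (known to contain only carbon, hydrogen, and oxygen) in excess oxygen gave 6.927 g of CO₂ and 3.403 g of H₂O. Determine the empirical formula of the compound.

mol C = 6.927 g CO₂ ÷ 44.009 g/mol = 0.15740 mol
mol H = 2 × 3.403 g H₂O ÷ 18.015 g/mol = 0.37780 mol
mass O = 4.286 − (1.8905 + 0.38082) = 2.0147 g → mol O = 2.0147 ÷ 15.999 = 0.12592 mol
Divide by the smallest (0.12592 mol): C 1.250, H 3.000, O 1.000
Multiplying each by 4 gives whole numbers: C 5.00, H 12.00, O 4.00

C5H12O4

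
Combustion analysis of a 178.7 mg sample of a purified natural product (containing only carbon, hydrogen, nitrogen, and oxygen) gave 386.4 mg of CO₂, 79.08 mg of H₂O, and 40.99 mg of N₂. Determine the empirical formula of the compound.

C6H6N2O

mol C = 0.3864 g CO₂ ÷ 44.009 g/mol = 0.0087800 mol
mol H = 2 × 0.07908 g H₂O ÷ 18.015 g/mol = 0.0087794 mol
mol N = 2 × 0.04099 g N₂ ÷ 28.014 g/mol = 0.0029264 mol
mass O = 0.1787 − (0.10546 + 0.0088496 + 0.040990) = 0.023404 g → mol O = 0.023404 ÷ 15.999 = 0.0014628 mol
Divide by the smallest (0.0014628 mol): C 6.002, H 6.002, N 2.001, O 1.000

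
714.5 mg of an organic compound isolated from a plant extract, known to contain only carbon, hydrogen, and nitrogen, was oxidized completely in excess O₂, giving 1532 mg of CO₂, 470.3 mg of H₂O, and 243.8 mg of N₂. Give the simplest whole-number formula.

C2H3N

mol C = 1.532 g CO₂ ÷ 44.009 g/mol = 0.034811 mol
mol H = 2 × 0.4703 g H₂O ÷ 18.015 g/mol = 0.052212 mol
mol N = 2 × 0.2438 g N₂ ÷ 28.014 g/mol = 0.017406 mol
Divide by the smallest (0.017406 mol): C 2.000, H 3.000, N 1.000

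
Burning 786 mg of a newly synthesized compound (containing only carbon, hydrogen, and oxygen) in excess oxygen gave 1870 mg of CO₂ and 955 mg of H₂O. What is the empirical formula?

mol C = 1.87 g CO₂ ÷ 44.009 g/mol = 0.04249 mol
mol H = 2 × 0.955 g H₂O ÷ 18.015 g/mol = 0.1060 mol
mass O = 0.786 − (0.5104 + 0.1069) = 0.1688 g → mol O = 0.1688 ÷ 15.999 = 0.01055 mol
Divide by the smallest (0.01055 mol): C 4.028, H 10.051, O 1.000

C4H10O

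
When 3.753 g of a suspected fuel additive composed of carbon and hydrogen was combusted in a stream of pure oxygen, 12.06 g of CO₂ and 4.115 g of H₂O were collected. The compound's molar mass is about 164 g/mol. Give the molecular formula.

mol C = 12.06 g CO₂ ÷ 44.009 g/mol = 0.27403 mol
mol H = 2 × 4.115 g H₂O ÷ 18.015 g/mol = 0.45684 mol
Divide by the smallest (0.27403 mol): C 1.000, H 1.667
Multiplying each by 3 gives whole numbers: C 3.00, H 5.00
Empirical formula: C3H5
Empirical-formula mass = 41.07 g/mol; 164 ÷ 41.07 ≈ 4, so the molecular formula is C12H20.

C12H20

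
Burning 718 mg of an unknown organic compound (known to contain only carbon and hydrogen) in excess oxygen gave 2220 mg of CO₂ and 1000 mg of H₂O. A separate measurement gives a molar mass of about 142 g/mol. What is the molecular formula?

mol C = 2.22 g CO₂ ÷ 44.009 g/mol = 0.05044 mol
mol H = 2 × 1.00 g H₂O ÷ 18.015 g/mol = 0.1110 mol
Divide by the smallest (0.05044 mol): C 1.000, H 2.201
Multiplying each by 5 gives whole numbers: C 5.00, H 11.00
Empirical formula: C5H11
Empirical-formula mass = 71.14 g/mol; 142 ÷ 71.14 ≈ 2, so the molecular formula is C10H22.

C10H22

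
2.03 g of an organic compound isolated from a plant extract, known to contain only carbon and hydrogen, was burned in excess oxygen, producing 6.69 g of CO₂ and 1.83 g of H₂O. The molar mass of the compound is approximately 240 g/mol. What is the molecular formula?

C18H24

mol C = 6.69 g CO₂ ÷ 44.009 g/mol = 0.1520 mol
mol H = 2 × 1.83 g H₂O ÷ 18.015 g/mol = 0.2032 mol
Divide by the smallest (0.1520 mol): C 1.000, H 1.336
Multiplying each by 3 gives whole numbers: C 3.00, H 4.01
Empirical formula: C3H4
Empirical-formula mass = 40.06 g/mol; 240 ÷ 40.06 ≈ 6, so the molecular formula is C18H24.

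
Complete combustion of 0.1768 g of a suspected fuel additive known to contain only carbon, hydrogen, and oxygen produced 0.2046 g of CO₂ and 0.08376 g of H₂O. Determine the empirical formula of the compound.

C2H4O3

mol C = 0.2046 g CO₂ ÷ 44.009 g/mol = 0.0046490 mol
mol H = 2 × 0.08376 g H₂O ÷ 18.015 g/mol = 0.0092989 mol
mass O = 0.1768 − (0.055840 + 0.0093733) = 0.11159 g → mol O = 0.11159 ÷ 15.999 = 0.0069746 mol
Divide by the smallest (0.0046490 mol): C 1.000, H 2.000, O 1.500
Multiplying each by 2 gives whole numbers: C 2.00, H 4.00, O 3.00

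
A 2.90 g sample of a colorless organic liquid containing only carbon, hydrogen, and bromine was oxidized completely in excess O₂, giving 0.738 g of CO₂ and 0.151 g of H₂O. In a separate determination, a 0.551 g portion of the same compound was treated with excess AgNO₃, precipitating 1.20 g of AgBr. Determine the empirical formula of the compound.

CHBr2

mol C = 0.738 g CO₂ ÷ 44.009 g/mol = 0.01677 mol
mol H = 2 × 0.151 g H₂O ÷ 18.015 g/mol = 0.01676 mol
From the AgBr data: mol Br per gram of compound = (1.20 ÷ 187.772) ÷ 0.551 = 0.01160 mol/g, so in the 2.90 g combustion sample mol Br = 0.03364 mol
Divide by the smallest (0.01676 mol): C 1.000, H 1.000, Br 2.006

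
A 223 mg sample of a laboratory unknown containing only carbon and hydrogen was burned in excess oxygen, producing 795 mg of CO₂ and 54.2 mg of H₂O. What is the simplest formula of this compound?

C3H

mol C = 0.795 g CO₂ ÷ 44.009 g/mol = 0.01806 mol
mol H = 2 × 0.0542 g H₂O ÷ 18.015 g/mol = 0.006017 mol
Divide by the smallest (0.006017 mol): C 3.002, H 1.000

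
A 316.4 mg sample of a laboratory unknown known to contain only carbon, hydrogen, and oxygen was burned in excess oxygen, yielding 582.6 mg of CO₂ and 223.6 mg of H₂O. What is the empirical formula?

C8H15O5

mol C = 0.5826 g CO₂ ÷ 44.009 g/mol = 0.013238 mol
mol H = 2 × 0.2236 g H₂O ÷ 18.015 g/mol = 0.024824 mol
mass O = 0.3164 − (0.15900 + 0.025022) = 0.13237 g → mol O = 0.13237 ÷ 15.999 = 0.0082739 mol
Divide by the smallest (0.0082739 mol): C 1.600, H 3.000, O 1.000
Multiplying each by 5 gives whole numbers: C 8.00, H 15.00, O 5.00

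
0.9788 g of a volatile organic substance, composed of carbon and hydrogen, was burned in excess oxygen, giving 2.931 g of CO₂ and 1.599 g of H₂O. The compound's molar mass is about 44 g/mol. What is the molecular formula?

C3H8

mol C = 2.931 g CO₂ ÷ 44.009 g/mol = 0.066600 mol
mol H = 2 × 1.599 g H₂O ÷ 18.015 g/mol = 0.17752 mol
Divide by the smallest (0.066600 mol): C 1.000, H 2.665
Multiplying each by 3 gives whole numbers: C 3.00, H 8.00
Empirical formula: C3H8
Empirical-formula mass = 44.10 g/mol; 44 ÷ 44.10 ≈ 1, so the molecular formula is C3H8.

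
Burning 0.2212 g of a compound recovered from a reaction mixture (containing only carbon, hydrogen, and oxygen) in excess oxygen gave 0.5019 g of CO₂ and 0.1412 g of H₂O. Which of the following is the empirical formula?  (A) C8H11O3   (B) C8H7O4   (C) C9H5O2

(A) C8H11O3

mol C = 0.5019 g CO₂ ÷ 44.009 g/mol = 0.011404 mol
mol H = 2 × 0.1412 g H₂O ÷ 18.015 g/mol = 0.015676 mol
mass O = 0.2212 − (0.13698 + 0.015801) = 0.068419 g → mol O = 0.068419 ÷ 15.999 = 0.0042765 mol
Divide by the smallest (0.0042765 mol): C 2.667, H 3.666, O 1.000
Multiplying each by 3 gives whole numbers: C 8.00, H 11.00, O 3.00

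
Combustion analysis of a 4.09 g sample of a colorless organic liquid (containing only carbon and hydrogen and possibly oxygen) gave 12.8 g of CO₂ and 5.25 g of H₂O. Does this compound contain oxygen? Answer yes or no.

mol C = 12.8 g CO₂ ÷ 44.009 g/mol = 0.2908 mol
mol H = 2 × 5.25 g H₂O ÷ 18.015 g/mol = 0.5828 mol
C and H together account for 4.081 g — essentially the entire 4.09 g sample — so the compound contains no oxygen.

no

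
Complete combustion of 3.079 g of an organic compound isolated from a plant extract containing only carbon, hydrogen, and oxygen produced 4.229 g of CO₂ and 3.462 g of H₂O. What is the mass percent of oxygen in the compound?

mol C = 4.229 g CO₂ ÷ 44.009 g/mol = 0.096094 mol
mol H = 2 × 3.462 g H₂O ÷ 18.015 g/mol = 0.38435 mol
mass O = 3.079 − (1.1542 + 0.38742) = 1.5374 g → mol O = 1.5374 ÷ 15.999 = 0.096093 mol
mass % O = 1.5374 g ÷ 3.079 g × 100%

49.93%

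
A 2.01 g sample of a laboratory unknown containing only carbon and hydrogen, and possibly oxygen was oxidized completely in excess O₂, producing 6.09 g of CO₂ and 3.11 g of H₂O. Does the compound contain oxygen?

no

mol C = 6.09 g CO₂ ÷ 44.009 g/mol = 0.1384 mol
mol H = 2 × 3.11 g H₂O ÷ 18.015 g/mol = 0.3453 mol
C and H together account for 2.010 g — essentially the entire 2.01 g sample — so the compound contains no oxygen.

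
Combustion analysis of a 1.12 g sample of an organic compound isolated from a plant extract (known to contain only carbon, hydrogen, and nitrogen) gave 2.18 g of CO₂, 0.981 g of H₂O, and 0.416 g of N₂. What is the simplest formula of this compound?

mol C = 2.18 g CO₂ ÷ 44.009 g/mol = 0.04954 mol
mol H = 2 × 0.981 g H₂O ÷ 18.015 g/mol = 0.1089 mol
mol N = 2 × 0.416 g N₂ ÷ 28.014 g/mol = 0.02970 mol
Divide by the smallest (0.02970 mol): C 1.668, H 3.667, N 1.000
Multiplying each by 3 gives whole numbers: C 5.00, H 11.00, N 3.00

C5H11N3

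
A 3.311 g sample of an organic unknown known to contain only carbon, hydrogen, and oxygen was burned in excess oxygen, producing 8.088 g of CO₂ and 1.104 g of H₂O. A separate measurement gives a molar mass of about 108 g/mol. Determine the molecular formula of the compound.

C6H4O2

mol C = 8.088 g CO₂ ÷ 44.009 g/mol = 0.18378 mol
mol H = 2 × 1.104 g H₂O ÷ 18.015 g/mol = 0.12256 mol
mass O = 3.311 − (2.2074 + 0.12355) = 0.98007 g → mol O = 0.98007 ÷ 15.999 = 0.061258 mol
Divide by the smallest (0.061258 mol): C 3.000, H 2.001, O 1.000
Empirical formula: C3H2O
Empirical-formula mass = 54.05 g/mol; 108 ÷ 54.05 ≈ 2, so the molecular formula is C6H4O2.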